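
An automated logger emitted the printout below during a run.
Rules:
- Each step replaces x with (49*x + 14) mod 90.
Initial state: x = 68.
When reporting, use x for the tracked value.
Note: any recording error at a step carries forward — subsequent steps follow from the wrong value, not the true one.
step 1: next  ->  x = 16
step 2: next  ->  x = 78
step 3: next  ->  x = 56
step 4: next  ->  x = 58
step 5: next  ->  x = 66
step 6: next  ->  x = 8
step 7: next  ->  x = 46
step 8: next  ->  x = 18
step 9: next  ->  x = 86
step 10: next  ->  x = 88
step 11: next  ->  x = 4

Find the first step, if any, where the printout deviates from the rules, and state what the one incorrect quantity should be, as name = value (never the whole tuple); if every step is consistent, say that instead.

step 1: x = (49*68 + 14) mod 90 = 16 -> same as recorded
step 2: x = (49*16 + 14) mod 90 = 78 -> confirmed correct
step 3: x = (49*78 + 14) mod 90 = 56 -> in agreement
step 4: x = (49*56 + 14) mod 90 = 58 -> no discrepancy
step 5: x = (49*58 + 14) mod 90 = 66 -> verified
step 6: x = (49*66 + 14) mod 90 = 8 -> in agreement
step 7: x = (49*8 + 14) mod 90 = 46 -> exactly as logged
step 8: x = (49*46 + 14) mod 90 = 18 -> verified
step 9: x = (49*18 + 14) mod 90 = 86 -> exactly as logged
step 10: x = (49*86 + 14) mod 90 = 88 -> in agreement
step 11: x = (49*88 + 14) mod 90 = 6 -> the recorded entry deviates here
First deviation found at step 11; the corrected entry is x = 6.

step 11, x = 6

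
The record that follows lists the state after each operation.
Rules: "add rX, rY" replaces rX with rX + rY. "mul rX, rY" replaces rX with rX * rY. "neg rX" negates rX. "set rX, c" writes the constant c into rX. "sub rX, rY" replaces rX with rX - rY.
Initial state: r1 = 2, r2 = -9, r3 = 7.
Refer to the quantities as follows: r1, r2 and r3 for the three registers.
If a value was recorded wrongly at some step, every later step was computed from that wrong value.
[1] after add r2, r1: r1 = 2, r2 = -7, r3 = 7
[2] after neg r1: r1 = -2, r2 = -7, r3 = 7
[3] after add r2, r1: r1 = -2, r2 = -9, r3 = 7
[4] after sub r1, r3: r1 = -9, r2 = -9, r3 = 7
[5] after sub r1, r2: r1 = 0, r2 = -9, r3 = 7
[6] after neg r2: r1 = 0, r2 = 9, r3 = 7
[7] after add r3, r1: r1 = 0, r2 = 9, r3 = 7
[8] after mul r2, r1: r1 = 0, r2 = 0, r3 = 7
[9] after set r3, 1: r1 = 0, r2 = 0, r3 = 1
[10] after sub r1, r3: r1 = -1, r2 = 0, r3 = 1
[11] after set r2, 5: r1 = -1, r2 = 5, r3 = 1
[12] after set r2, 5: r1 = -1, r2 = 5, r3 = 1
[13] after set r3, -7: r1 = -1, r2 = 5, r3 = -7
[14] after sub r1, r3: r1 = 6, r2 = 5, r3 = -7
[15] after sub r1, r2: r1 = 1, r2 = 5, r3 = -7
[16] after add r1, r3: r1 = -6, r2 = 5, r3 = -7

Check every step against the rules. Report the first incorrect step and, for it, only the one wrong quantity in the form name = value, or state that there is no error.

Step 1: r2 = -9 + 2 = -7 — verified.
Step 2: r1 = -(2) = -2 — no discrepancy.
Step 3: r2 = -7 + -2 = -9 — exactly as logged.
Step 4: r1 = -2 - 7 = -9 — consistent with the record.
Step 5: r1 = -9 - -9 = 0 — verified.
Step 6: r2 = -(-9) = 9 — no discrepancy.
Step 7: r3 = 7 + 0 = 7 — consistent with the record.
Step 8: r2 = 9 * 0 = 0 — verified.
Step 9: r3 = 1 — same as recorded.
Step 10: r1 = 0 - 1 = -1 — consistent with the record.
Step 11: r2 = 5 — no discrepancy.
Step 12: r2 = 5 — verified.
Step 13: r3 = -7 — checks out.
Step 14: r1 = -1 - -7 = 6 — agrees with the record.
Step 15: r1 = 6 - 5 = 1 — agrees with the record.
Step 16: r1 = 1 + -7 = -6 — same as recorded.
Nothing is out of place; the run is error-free.

no error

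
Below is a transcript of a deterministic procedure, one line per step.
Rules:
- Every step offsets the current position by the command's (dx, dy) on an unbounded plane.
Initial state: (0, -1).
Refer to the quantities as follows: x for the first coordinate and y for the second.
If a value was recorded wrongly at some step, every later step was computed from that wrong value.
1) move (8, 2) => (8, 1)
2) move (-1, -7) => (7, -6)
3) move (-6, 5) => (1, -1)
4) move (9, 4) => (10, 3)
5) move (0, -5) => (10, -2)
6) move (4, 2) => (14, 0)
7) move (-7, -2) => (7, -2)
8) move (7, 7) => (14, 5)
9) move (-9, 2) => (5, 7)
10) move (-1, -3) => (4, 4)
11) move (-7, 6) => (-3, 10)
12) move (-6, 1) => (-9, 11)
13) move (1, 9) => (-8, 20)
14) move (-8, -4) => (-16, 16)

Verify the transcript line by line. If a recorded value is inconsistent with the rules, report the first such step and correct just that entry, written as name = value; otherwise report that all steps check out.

Recomputing the run from the initial state:
step 1: x = 8, y = 1
step 2: x = 7, y = -6
step 3: x = 1, y = -1
step 4: x = 10, y = 3
step 5: x = 10, y = -2
step 6: x = 14, y = 0
step 7: x = 7, y = -2
step 8: x = 14, y = 5
step 9: x = 5, y = 7
step 10: x = 4, y = 4
step 11: x = -3, y = 10
step 12: x = -9, y = 11
step 13: x = -8, y = 20
step 14: x = -16, y = 16
This matches the transcript at every step.

no error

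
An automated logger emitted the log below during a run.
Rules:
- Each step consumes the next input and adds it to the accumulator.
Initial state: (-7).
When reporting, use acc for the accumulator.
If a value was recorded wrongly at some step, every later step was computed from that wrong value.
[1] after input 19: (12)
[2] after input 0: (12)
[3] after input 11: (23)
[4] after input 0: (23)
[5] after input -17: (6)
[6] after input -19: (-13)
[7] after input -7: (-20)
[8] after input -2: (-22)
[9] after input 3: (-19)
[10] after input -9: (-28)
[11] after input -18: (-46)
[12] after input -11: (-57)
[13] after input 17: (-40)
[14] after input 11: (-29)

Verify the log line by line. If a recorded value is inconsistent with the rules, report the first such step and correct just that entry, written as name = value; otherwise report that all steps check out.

1. acc = -7 + 19 = 12 (agrees with the log)
2. acc = 12 + 0 = 12 (exactly as logged)
3. acc = 12 + 11 = 23 (no discrepancy)
4. acc = 23 + 0 = 23 (confirmed correct)
5. acc = 23 + -17 = 6 (matches)
6. acc = 6 + -19 = -13 (checks out)
7. acc = -13 + -7 = -20 (matches)
8. acc = -20 + -2 = -22 (consistent with the log)
9. acc = -22 + 3 = -19 (in agreement)
10. acc = -19 + -9 = -28 (consistent with the log)
11. acc = -28 + -18 = -46 (no discrepancy)
12. acc = -46 + -11 = -57 (agrees with the log)
13. acc = -57 + 17 = -40 (in agreement)
14. acc = -40 + 11 = -29 (in agreement)
No step deviates from the rules.

no error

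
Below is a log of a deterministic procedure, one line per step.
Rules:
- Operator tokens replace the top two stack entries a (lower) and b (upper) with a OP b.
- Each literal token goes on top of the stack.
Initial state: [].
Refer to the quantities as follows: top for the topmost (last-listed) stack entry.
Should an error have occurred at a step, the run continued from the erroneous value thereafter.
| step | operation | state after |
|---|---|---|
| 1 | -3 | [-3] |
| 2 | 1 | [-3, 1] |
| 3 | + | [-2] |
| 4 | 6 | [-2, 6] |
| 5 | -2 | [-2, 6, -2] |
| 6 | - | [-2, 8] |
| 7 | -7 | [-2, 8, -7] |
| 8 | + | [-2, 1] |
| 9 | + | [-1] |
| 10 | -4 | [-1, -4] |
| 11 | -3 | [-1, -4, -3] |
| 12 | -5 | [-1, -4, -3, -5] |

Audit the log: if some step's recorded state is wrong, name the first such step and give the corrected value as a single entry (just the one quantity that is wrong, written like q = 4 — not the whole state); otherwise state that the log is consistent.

no error

step 1: push -3: top = -3 -> exactly as logged
step 2: push 1: top = 1 -> checks out
step 3: -3 + 1 = -2 -> in agreement
step 4: push 6: top = 6 -> same as recorded
step 5: push -2: top = -2 -> checks out
step 6: 6 - -2 = 8 -> verified
step 7: push -7: top = -7 -> matches
step 8: 8 + -7 = 1 -> agrees with the log
step 9: -2 + 1 = -1 -> consistent with the log
step 10: push -4: top = -4 -> same as recorded
step 11: push -3: top = -3 -> no discrepancy
step 12: push -5: top = -5 -> agrees with the log
Each recorded entry agrees with the recomputation.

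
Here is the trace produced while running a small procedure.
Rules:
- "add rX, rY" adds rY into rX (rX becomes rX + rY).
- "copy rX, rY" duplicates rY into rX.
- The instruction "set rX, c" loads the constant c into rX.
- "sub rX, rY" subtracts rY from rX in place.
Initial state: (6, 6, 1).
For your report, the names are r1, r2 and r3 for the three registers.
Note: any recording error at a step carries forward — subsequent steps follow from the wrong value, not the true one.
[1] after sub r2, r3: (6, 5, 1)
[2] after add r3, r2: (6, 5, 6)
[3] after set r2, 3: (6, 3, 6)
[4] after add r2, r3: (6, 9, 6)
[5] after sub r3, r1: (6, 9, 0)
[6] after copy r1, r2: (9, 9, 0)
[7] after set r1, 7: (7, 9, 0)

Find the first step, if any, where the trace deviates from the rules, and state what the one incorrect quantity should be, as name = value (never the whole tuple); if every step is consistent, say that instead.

no error

Recomputing the run from the initial state:
step 1: r1 = 6, r2 = 5, r3 = 1
step 2: r1 = 6, r2 = 5, r3 = 6
step 3: r1 = 6, r2 = 3, r3 = 6
step 4: r1 = 6, r2 = 9, r3 = 6
step 5: r1 = 6, r2 = 9, r3 = 0
step 6: r1 = 9, r2 = 9, r3 = 0
step 7: r1 = 7, r2 = 9, r3 = 0
This matches the trace at every step.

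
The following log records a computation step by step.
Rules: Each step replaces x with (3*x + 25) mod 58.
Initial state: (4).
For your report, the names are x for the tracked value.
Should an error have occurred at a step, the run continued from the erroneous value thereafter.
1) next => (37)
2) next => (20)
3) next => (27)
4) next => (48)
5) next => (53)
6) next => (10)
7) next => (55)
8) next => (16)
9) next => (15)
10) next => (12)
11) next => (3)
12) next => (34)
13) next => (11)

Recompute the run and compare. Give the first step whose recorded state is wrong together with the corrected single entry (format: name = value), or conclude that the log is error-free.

1. x = (3*4 + 25) mod 58 = 37 (in agreement)
2. x = (3*37 + 25) mod 58 = 20 (checks out)
3. x = (3*20 + 25) mod 58 = 27 (exactly as logged)
4. x = (3*27 + 25) mod 58 = 48 (checks out)
5. x = (3*48 + 25) mod 58 = 53 (consistent with the log)
6. x = (3*53 + 25) mod 58 = 10 (exactly as logged)
7. x = (3*10 + 25) mod 58 = 55 (agrees with the log)
8. x = (3*55 + 25) mod 58 = 16 (agrees with the log)
9. x = (3*16 + 25) mod 58 = 15 (exactly as logged)
10. x = (3*15 + 25) mod 58 = 12 (confirmed correct)
11. x = (3*12 + 25) mod 58 = 3 (confirmed correct)
12. x = (3*3 + 25) mod 58 = 34 (same as recorded)
13. x = (3*34 + 25) mod 58 = 11 (confirmed correct)
Every step is consistent.

no error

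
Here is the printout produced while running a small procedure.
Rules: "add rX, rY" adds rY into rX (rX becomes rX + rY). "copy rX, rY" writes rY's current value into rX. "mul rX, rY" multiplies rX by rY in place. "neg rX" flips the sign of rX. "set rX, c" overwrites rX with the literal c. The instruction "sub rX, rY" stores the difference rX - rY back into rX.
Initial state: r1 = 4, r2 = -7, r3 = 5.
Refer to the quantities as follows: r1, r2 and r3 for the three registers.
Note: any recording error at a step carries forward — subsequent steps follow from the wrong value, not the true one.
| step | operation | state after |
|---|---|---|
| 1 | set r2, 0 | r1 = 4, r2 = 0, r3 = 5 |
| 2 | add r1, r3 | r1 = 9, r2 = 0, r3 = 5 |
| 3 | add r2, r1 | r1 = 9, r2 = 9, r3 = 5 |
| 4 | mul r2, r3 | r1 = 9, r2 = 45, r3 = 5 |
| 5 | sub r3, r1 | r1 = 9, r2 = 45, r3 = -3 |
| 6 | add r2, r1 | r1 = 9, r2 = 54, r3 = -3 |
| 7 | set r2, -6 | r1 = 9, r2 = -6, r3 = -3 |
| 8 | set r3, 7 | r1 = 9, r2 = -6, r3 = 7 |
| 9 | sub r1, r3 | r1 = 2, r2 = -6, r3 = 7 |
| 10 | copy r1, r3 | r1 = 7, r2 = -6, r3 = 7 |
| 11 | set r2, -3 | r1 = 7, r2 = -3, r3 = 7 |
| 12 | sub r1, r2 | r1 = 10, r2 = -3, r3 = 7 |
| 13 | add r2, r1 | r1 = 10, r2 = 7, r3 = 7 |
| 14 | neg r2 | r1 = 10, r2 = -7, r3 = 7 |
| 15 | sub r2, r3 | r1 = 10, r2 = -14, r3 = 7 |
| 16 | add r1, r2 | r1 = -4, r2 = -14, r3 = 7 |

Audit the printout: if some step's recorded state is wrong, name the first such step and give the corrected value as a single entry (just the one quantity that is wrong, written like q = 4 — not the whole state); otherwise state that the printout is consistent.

Recomputing the run from the initial state:
step 1: r1 = 4, r2 = 0, r3 = 5
step 2: r1 = 9, r2 = 0, r3 = 5
step 3: r1 = 9, r2 = 9, r3 = 5
step 4: r1 = 9, r2 = 45, r3 = 5
step 5: r1 = 9, r2 = 45, r3 = -4
step 6: r1 = 9, r2 = 54, r3 = -4
step 7: r1 = 9, r2 = -6, r3 = -4
step 8: r1 = 9, r2 = -6, r3 = 7
step 9: r1 = 2, r2 = -6, r3 = 7
step 10: r1 = 7, r2 = -6, r3 = 7
step 11: r1 = 7, r2 = -3, r3 = 7
step 12: r1 = 10, r2 = -3, r3 = 7
step 13: r1 = 10, r2 = 7, r3 = 7
step 14: r1 = 10, r2 = -7, r3 = 7
step 15: r1 = 10, r2 = -14, r3 = 7
step 16: r1 = -4, r2 = -14, r3 = 7
The first disagreement with the printout is at step 5, where the value should be r3 = -4.

step 5, r3 = -4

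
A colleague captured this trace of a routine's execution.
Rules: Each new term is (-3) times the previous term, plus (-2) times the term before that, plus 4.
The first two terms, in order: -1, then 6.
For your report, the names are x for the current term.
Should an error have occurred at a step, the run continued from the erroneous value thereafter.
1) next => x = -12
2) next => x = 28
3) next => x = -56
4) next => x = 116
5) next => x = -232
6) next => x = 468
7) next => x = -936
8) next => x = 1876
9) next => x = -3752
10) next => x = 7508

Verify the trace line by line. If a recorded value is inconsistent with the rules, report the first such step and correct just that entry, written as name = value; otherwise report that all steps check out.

no error

1. x = -3*(6) + (-2)*(-1) + (4) = -12 (in agreement)
2. x = -3*(-12) + (-2)*(6) + (4) = 28 (matches)
3. x = -3*(28) + (-2)*(-12) + (4) = -56 (same as recorded)
4. x = -3*(-56) + (-2)*(28) + (4) = 116 (in agreement)
5. x = -3*(116) + (-2)*(-56) + (4) = -232 (verified)
6. x = -3*(-232) + (-2)*(116) + (4) = 468 (matches)
7. x = -3*(468) + (-2)*(-232) + (4) = -936 (same as recorded)
8. x = -3*(-936) + (-2)*(468) + (4) = 1876 (exactly as logged)
9. x = -3*(1876) + (-2)*(-936) + (4) = -3752 (no discrepancy)
10. x = -3*(-3752) + (-2)*(1876) + (4) = 7508 (consistent with the trace)
The recomputation confirms every line.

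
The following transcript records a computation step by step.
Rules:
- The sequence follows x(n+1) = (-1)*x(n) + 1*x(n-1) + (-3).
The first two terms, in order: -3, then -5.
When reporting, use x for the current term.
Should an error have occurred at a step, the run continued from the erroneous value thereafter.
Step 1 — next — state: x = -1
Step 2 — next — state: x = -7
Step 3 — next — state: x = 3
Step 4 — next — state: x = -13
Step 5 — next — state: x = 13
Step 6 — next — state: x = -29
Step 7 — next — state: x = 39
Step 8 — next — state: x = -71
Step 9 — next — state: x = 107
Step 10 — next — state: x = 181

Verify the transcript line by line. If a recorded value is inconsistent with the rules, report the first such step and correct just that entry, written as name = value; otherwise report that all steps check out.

step 10, x = -181

1. x = -1*(-5) + (1)*(-3) + (-3) = -1 (confirmed correct)
2. x = -1*(-1) + (1)*(-5) + (-3) = -7 (no discrepancy)
3. x = -1*(-7) + (1)*(-1) + (-3) = 3 (matches)
4. x = -1*(3) + (1)*(-7) + (-3) = -13 (confirmed correct)
5. x = -1*(-13) + (1)*(3) + (-3) = 13 (consistent with the transcript)
6. x = -1*(13) + (1)*(-13) + (-3) = -29 (exactly as logged)
7. x = -1*(-29) + (1)*(13) + (-3) = 39 (checks out)
8. x = -1*(39) + (1)*(-29) + (-3) = -71 (same as recorded)
9. x = -1*(-71) + (1)*(39) + (-3) = 107 (agrees with the transcript)
10. x = -1*(107) + (1)*(-71) + (-3) = -181 (the transcript disagrees here)
Step 10 is the first one off; corrected, x = -181.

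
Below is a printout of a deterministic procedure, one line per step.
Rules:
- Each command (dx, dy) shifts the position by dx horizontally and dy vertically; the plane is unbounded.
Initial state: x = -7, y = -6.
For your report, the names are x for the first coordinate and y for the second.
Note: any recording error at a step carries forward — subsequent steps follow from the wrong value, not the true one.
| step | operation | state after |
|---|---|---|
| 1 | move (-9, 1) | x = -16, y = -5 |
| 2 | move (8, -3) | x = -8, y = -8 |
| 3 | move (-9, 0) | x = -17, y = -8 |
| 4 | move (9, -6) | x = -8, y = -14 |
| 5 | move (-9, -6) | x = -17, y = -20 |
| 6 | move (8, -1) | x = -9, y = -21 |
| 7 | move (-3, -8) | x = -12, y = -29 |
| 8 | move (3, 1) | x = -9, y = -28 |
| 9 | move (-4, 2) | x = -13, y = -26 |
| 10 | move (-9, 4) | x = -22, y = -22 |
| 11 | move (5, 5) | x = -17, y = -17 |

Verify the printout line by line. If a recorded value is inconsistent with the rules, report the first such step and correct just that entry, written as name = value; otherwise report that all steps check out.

step 1: x = -7 + (-9) = -16, y = -6 + (1) = -5 -> same as recorded
step 2: x = -16 + (8) = -8, y = -5 + (-3) = -8 -> exactly as logged
step 3: x = -8 + (-9) = -17, y = -8 + (0) = -8 -> agrees with the printout
step 4: x = -17 + (9) = -8, y = -8 + (-6) = -14 -> agrees with the printout
step 5: x = -8 + (-9) = -17, y = -14 + (-6) = -20 -> consistent with the printout
step 6: x = -17 + (8) = -9, y = -20 + (-1) = -21 -> same as recorded
step 7: x = -9 + (-3) = -12, y = -21 + (-8) = -29 -> no discrepancy
step 8: x = -12 + (3) = -9, y = -29 + (1) = -28 -> exactly as logged
step 9: x = -9 + (-4) = -13, y = -28 + (2) = -26 -> confirmed correct
step 10: x = -13 + (-9) = -22, y = -26 + (4) = -22 -> agrees with the printout
step 11: x = -22 + (5) = -17, y = -22 + (5) = -17 -> in agreement
Nothing is out of place; the run is error-free.

no error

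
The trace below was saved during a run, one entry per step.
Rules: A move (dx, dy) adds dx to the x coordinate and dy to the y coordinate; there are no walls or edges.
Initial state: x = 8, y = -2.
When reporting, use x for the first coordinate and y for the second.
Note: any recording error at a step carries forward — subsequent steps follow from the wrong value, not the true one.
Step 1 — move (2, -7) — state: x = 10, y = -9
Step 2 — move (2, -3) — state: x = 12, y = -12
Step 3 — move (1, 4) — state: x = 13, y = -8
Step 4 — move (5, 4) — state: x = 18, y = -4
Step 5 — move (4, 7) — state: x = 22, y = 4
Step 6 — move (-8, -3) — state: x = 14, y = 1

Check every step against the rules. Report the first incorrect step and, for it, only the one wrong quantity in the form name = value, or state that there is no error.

step 5, y = 3

Recomputing the run from the initial state:
step 1: x = 10, y = -9
step 2: x = 12, y = -12
step 3: x = 13, y = -8
step 4: x = 18, y = -4
step 5: x = 22, y = 3
step 6: x = 14, y = 0
The first disagreement with the trace is at step 5, where the value should be y = 3.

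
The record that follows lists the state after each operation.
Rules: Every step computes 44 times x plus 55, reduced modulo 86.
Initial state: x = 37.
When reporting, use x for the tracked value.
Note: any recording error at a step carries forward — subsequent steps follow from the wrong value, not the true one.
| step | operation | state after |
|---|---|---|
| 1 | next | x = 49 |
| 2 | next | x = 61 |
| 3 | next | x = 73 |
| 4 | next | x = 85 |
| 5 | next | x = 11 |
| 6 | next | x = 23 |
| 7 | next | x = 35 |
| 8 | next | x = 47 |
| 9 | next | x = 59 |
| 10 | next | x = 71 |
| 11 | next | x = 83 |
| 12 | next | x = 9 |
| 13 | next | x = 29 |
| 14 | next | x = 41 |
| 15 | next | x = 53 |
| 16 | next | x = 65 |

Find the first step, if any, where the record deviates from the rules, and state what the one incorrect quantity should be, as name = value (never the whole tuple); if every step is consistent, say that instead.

Step 1: x = (44*37 + 55) mod 86 = 49 — no discrepancy.
Step 2: x = (44*49 + 55) mod 86 = 61 — exactly as logged.
Step 3: x = (44*61 + 55) mod 86 = 73 — matches.
Step 4: x = (44*73 + 55) mod 86 = 85 — matches.
Step 5: x = (44*85 + 55) mod 86 = 11 — in agreement.
Step 6: x = (44*11 + 55) mod 86 = 23 — confirmed correct.
Step 7: x = (44*23 + 55) mod 86 = 35 — checks out.
Step 8: x = (44*35 + 55) mod 86 = 47 — exactly as logged.
Step 9: x = (44*47 + 55) mod 86 = 59 — in agreement.
Step 10: x = (44*59 + 55) mod 86 = 71 — consistent with the record.
Step 11: x = (44*71 + 55) mod 86 = 83 — in agreement.
Step 12: x = (44*83 + 55) mod 86 = 9 — confirmed correct.
Step 13: x = (44*9 + 55) mod 86 = 21 — first mismatch against the record.
The earliest wrong entry is at step 13: it should read x = 21.

step 13, x = 21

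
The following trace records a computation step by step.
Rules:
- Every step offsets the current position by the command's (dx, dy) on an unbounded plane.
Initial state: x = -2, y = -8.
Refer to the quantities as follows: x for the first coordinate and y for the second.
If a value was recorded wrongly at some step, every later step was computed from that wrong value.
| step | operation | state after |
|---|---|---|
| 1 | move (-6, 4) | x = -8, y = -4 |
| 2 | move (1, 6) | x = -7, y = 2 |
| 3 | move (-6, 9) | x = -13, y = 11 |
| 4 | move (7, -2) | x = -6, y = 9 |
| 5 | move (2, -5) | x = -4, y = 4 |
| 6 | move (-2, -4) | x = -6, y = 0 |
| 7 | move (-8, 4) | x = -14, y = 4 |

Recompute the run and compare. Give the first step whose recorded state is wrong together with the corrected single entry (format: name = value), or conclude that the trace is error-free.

1. x = -2 + (-6) = -8, y = -8 + (4) = -4 (same as recorded)
2. x = -8 + (1) = -7, y = -4 + (6) = 2 (checks out)
3. x = -7 + (-6) = -13, y = 2 + (9) = 11 (confirmed correct)
4. x = -13 + (7) = -6, y = 11 + (-2) = 9 (no discrepancy)
5. x = -6 + (2) = -4, y = 9 + (-5) = 4 (no discrepancy)
6. x = -4 + (-2) = -6, y = 4 + (-4) = 0 (consistent with the trace)
7. x = -6 + (-8) = -14, y = 0 + (4) = 4 (no discrepancy)
The recomputation confirms every line.

no error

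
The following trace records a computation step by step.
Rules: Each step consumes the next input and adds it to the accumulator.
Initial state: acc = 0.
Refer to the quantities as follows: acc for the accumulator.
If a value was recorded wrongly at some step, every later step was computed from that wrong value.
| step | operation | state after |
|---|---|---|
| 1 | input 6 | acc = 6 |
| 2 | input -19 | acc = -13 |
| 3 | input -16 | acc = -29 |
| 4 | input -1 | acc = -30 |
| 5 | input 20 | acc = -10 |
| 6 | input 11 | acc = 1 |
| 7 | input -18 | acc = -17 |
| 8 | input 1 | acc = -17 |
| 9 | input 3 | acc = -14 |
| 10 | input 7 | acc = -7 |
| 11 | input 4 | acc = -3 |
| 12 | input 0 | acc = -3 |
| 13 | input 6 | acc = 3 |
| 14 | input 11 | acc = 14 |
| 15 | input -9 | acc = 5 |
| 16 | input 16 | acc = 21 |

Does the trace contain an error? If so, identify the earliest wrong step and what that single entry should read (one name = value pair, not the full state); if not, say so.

step 8, acc = -16

Recomputing the run from the initial state:
step 1: acc = 6
step 2: acc = -13
step 3: acc = -29
step 4: acc = -30
step 5: acc = -10
step 6: acc = 1
step 7: acc = -17
step 8: acc = -16
step 9: acc = -13
step 10: acc = -6
step 11: acc = -2
step 12: acc = -2
step 13: acc = 4
step 14: acc = 15
step 15: acc = 6
step 16: acc = 22
The first disagreement with the trace is at step 8, where the value should be acc = -16.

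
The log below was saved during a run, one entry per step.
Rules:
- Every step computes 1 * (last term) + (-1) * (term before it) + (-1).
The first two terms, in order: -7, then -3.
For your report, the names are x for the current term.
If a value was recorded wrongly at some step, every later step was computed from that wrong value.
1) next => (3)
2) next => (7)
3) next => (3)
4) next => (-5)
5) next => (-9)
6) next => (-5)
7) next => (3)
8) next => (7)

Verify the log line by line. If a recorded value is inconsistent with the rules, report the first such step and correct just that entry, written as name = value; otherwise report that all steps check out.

step 2, x = 5

1. x = 1*(-3) + (-1)*(-7) + (-1) = 3 (same as recorded)
2. x = 1*(3) + (-1)*(-3) + (-1) = 5 (the log disagrees here)
So the first discrepancy is step 2, where the right value is x = 5.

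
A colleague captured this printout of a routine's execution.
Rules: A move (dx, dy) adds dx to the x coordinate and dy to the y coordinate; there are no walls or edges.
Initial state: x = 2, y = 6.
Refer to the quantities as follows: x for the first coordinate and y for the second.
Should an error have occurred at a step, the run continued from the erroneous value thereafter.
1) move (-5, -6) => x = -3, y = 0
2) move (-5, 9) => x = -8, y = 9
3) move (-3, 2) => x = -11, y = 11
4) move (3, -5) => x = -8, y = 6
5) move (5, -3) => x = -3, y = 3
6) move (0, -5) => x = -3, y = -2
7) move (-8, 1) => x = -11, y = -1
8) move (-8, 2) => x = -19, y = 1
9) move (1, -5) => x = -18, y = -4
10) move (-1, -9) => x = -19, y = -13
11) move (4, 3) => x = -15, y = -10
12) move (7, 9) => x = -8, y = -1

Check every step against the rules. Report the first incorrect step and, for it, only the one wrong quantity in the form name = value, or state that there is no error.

no error

Recomputing the run from the initial state:
step 1: x = -3, y = 0
step 2: x = -8, y = 9
step 3: x = -11, y = 11
step 4: x = -8, y = 6
step 5: x = -3, y = 3
step 6: x = -3, y = -2
step 7: x = -11, y = -1
step 8: x = -19, y = 1
step 9: x = -18, y = -4
step 10: x = -19, y = -13
step 11: x = -15, y = -10
step 12: x = -8, y = -1
This matches the printout at every step.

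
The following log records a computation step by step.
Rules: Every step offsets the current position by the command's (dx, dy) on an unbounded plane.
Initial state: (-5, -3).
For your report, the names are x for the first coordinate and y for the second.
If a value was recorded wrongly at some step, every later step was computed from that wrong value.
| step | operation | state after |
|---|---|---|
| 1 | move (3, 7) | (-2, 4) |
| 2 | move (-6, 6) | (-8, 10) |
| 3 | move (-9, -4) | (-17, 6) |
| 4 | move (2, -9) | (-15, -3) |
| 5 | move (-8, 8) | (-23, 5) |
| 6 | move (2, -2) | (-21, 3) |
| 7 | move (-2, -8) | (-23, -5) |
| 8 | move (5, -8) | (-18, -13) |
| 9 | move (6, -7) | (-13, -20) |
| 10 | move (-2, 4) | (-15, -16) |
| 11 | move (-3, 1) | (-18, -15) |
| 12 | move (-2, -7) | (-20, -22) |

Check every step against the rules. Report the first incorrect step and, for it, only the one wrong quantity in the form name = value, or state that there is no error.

step 9, x = -12

Step 1: x = -5 + (3) = -2, y = -3 + (7) = 4 — in agreement.
Step 2: x = -2 + (-6) = -8, y = 4 + (6) = 10 — checks out.
Step 3: x = -8 + (-9) = -17, y = 10 + (-4) = 6 — in agreement.
Step 4: x = -17 + (2) = -15, y = 6 + (-9) = -3 — no discrepancy.
Step 5: x = -15 + (-8) = -23, y = -3 + (8) = 5 — confirmed correct.
Step 6: x = -23 + (2) = -21, y = 5 + (-2) = 3 — consistent with the log.
Step 7: x = -21 + (-2) = -23, y = 3 + (-8) = -5 — same as recorded.
Step 8: x = -23 + (5) = -18, y = -5 + (-8) = -13 — agrees with the log.
Step 9: x = -18 + (6) = -12, y = -13 + (-7) = -20 — a discrepancy with the log.
First deviation found at step 9; the corrected entry is x = -12.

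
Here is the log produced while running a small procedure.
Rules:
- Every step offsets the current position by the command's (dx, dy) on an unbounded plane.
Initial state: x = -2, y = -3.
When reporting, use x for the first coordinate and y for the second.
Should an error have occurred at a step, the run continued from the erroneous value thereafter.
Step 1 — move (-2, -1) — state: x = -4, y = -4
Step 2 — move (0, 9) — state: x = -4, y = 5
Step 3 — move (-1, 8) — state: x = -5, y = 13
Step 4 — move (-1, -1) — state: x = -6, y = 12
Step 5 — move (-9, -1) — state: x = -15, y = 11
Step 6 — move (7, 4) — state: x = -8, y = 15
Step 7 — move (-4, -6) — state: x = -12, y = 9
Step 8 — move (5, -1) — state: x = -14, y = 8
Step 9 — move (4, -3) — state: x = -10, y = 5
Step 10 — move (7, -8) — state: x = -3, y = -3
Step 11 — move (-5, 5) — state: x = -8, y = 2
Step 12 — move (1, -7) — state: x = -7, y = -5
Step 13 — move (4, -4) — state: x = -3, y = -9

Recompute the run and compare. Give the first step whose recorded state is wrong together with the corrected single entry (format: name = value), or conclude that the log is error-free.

step 8, x = -7

Recomputing the run from the initial state:
step 1: x = -4, y = -4
step 2: x = -4, y = 5
step 3: x = -5, y = 13
step 4: x = -6, y = 12
step 5: x = -15, y = 11
step 6: x = -8, y = 15
step 7: x = -12, y = 9
step 8: x = -7, y = 8
step 9: x = -3, y = 5
step 10: x = 4, y = -3
step 11: x = -1, y = 2
step 12: x = 0, y = -5
step 13: x = 4, y = -9
The first disagreement with the log is at step 8, where the value should be x = -7.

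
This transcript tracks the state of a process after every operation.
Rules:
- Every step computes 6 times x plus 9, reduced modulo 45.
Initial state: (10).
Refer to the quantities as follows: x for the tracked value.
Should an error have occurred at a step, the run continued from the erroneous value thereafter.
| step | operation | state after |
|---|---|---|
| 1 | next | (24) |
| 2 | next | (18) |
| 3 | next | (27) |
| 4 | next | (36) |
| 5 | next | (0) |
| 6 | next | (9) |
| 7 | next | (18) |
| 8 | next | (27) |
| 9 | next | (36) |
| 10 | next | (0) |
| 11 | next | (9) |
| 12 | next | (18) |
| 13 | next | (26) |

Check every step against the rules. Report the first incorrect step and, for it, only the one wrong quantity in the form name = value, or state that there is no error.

step 13, x = 27

1. x = (6*10 + 9) mod 45 = 24 (matches)
2. x = (6*24 + 9) mod 45 = 18 (in agreement)
3. x = (6*18 + 9) mod 45 = 27 (matches)
4. x = (6*27 + 9) mod 45 = 36 (agrees with the transcript)
5. x = (6*36 + 9) mod 45 = 0 (matches)
6. x = (6*0 + 9) mod 45 = 9 (agrees with the transcript)
7. x = (6*9 + 9) mod 45 = 18 (exactly as logged)
8. x = (6*18 + 9) mod 45 = 27 (matches)
9. x = (6*27 + 9) mod 45 = 36 (confirmed correct)
10. x = (6*36 + 9) mod 45 = 0 (checks out)
11. x = (6*0 + 9) mod 45 = 9 (same as recorded)
12. x = (6*9 + 9) mod 45 = 18 (same as recorded)
13. x = (6*18 + 9) mod 45 = 27 (the recorded entry deviates here)
So the first discrepancy is step 13, where the right value is x = 27.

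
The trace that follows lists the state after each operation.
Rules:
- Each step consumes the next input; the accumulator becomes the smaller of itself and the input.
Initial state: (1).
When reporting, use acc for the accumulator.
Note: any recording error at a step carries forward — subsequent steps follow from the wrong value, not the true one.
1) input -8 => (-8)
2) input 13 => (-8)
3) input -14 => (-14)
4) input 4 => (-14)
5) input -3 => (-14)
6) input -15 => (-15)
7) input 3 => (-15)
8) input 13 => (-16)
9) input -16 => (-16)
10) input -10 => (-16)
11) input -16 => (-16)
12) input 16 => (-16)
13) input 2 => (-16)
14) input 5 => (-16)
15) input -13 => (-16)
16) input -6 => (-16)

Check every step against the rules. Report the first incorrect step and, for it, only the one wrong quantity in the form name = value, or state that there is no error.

Step 1: acc = min(1, -8) = -8 — verified.
Step 2: acc = min(-8, 13) = -8 — confirmed correct.
Step 3: acc = min(-8, -14) = -14 — exactly as logged.
Step 4: acc = min(-14, 4) = -14 — exactly as logged.
Step 5: acc = min(-14, -3) = -14 — matches.
Step 6: acc = min(-14, -15) = -15 — verified.
Step 7: acc = min(-15, 3) = -15 — checks out.
Step 8: acc = min(-15, 13) = -15 — the recorded entry deviates here.
That makes step 8 the first incorrect line — acc = -15 is what it should show.

step 8, acc = -15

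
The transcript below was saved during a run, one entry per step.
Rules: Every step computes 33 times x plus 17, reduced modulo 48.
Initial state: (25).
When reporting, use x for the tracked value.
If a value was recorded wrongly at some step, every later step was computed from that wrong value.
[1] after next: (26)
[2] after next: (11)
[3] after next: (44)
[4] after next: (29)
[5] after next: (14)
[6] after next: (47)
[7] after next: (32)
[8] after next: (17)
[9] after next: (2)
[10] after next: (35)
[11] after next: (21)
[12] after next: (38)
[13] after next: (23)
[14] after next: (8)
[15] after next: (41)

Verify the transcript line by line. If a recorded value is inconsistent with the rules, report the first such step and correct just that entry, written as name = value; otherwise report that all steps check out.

step 11, x = 20

1. x = (33*25 + 17) mod 48 = 26 (in agreement)
2. x = (33*26 + 17) mod 48 = 11 (verified)
3. x = (33*11 + 17) mod 48 = 44 (checks out)
4. x = (33*44 + 17) mod 48 = 29 (exactly as logged)
5. x = (33*29 + 17) mod 48 = 14 (consistent with the transcript)
6. x = (33*14 + 17) mod 48 = 47 (same as recorded)
7. x = (33*47 + 17) mod 48 = 32 (matches)
8. x = (33*32 + 17) mod 48 = 17 (in agreement)
9. x = (33*17 + 17) mod 48 = 2 (same as recorded)
10. x = (33*2 + 17) mod 48 = 35 (checks out)
11. x = (33*35 + 17) mod 48 = 20 (the transcript disagrees here)
First incorrect step: 11; the correct value is x = 20.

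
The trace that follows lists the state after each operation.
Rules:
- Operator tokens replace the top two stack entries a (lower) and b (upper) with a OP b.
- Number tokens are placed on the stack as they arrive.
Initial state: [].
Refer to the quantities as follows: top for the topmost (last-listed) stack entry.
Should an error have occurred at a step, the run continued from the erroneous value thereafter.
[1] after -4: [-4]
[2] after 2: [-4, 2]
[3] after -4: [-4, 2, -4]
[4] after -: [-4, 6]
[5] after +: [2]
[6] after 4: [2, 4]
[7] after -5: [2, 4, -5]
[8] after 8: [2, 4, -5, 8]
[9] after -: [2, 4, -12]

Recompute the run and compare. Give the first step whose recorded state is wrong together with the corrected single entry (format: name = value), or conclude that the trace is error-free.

Step 1: push -4: top = -4 — matches.
Step 2: push 2: top = 2 — verified.
Step 3: push -4: top = -4 — consistent with the trace.
Step 4: 2 - -4 = 6 — no discrepancy.
Step 5: -4 + 6 = 2 — no discrepancy.
Step 6: push 4: top = 4 — confirmed correct.
Step 7: push -5: top = -5 — verified.
Step 8: push 8: top = 8 — confirmed correct.
Step 9: -5 - 8 = -13 — this is not what the trace shows.
Step 9 is the first one off; corrected, top = -13.

step 9, top = -13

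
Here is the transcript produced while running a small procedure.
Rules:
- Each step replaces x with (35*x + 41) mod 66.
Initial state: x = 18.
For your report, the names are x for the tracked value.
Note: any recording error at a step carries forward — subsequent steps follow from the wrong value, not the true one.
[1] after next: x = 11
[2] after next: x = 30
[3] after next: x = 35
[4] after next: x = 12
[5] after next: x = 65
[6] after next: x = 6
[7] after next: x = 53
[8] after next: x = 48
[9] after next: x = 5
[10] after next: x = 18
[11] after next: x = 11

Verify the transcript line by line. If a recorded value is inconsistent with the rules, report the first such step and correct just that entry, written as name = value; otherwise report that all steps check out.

no error

Recomputing the run from the initial state:
step 1: x = 11
step 2: x = 30
step 3: x = 35
step 4: x = 12
step 5: x = 65
step 6: x = 6
step 7: x = 53
step 8: x = 48
step 9: x = 5
step 10: x = 18
step 11: x = 11
This matches the transcript at every step.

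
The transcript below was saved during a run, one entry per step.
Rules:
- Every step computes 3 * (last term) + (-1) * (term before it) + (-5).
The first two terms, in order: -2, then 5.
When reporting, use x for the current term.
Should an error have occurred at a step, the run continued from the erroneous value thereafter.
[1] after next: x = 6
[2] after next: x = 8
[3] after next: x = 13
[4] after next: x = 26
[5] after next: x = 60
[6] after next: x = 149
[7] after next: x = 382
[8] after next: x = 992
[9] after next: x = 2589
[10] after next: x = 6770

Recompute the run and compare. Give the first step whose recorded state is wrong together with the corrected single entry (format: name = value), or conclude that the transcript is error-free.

Step 1: x = 3*(5) + (-1)*(-2) + (-5) = 12 — this is not what the transcript shows.
The audit stops at step 1: the recorded entry is wrong and should be x = 12.

step 1, x = 12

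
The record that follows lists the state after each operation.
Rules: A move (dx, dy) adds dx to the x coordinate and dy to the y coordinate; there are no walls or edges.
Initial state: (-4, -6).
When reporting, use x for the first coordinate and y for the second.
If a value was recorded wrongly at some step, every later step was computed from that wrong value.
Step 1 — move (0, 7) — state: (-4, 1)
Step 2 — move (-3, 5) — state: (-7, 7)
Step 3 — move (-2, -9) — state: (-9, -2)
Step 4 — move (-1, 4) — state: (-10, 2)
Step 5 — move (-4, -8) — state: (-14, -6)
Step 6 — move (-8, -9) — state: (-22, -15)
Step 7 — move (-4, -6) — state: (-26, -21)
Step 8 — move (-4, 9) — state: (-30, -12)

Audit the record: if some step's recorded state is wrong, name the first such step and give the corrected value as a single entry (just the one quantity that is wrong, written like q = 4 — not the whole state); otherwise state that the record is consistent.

Recomputing the run from the initial state:
step 1: x = -4, y = 1
step 2: x = -7, y = 6
step 3: x = -9, y = -3
step 4: x = -10, y = 1
step 5: x = -14, y = -7
step 6: x = -22, y = -16
step 7: x = -26, y = -22
step 8: x = -30, y = -13
The first disagreement with the record is at step 2, where the value should be y = 6.

step 2, y = 6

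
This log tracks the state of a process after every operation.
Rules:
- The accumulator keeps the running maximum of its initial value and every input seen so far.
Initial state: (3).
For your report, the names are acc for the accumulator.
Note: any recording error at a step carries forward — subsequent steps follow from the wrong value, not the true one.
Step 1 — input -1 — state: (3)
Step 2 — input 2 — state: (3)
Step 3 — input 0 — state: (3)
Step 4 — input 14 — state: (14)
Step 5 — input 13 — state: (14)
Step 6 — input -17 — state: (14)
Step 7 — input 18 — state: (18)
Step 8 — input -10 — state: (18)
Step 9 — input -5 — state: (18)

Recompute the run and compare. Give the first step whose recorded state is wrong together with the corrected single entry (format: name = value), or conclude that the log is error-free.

no error

Recomputing the run from the initial state:
step 1: acc = 3
step 2: acc = 3
step 3: acc = 3
step 4: acc = 14
step 5: acc = 14
step 6: acc = 14
step 7: acc = 18
step 8: acc = 18
step 9: acc = 18
This matches the log at every step.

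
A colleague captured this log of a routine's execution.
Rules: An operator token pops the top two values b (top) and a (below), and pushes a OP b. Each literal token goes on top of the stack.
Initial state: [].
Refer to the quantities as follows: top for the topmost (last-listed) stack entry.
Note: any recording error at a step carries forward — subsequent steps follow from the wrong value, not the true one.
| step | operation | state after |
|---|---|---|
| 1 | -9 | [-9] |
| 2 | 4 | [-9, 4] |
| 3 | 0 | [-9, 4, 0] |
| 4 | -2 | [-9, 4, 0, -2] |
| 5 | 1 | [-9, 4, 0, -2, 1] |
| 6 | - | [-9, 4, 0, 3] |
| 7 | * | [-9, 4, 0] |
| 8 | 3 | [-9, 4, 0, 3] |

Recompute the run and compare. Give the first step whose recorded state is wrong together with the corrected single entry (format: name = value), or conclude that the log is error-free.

step 1: push -9: top = -9 -> no discrepancy
step 2: push 4: top = 4 -> agrees with the log
step 3: push 0: top = 0 -> exactly as logged
step 4: push -2: top = -2 -> same as recorded
step 5: push 1: top = 1 -> confirmed correct
step 6: -2 - 1 = -3 -> the log has a different value
Step 6 is the first one off; corrected, top = -3.

step 6, top = -3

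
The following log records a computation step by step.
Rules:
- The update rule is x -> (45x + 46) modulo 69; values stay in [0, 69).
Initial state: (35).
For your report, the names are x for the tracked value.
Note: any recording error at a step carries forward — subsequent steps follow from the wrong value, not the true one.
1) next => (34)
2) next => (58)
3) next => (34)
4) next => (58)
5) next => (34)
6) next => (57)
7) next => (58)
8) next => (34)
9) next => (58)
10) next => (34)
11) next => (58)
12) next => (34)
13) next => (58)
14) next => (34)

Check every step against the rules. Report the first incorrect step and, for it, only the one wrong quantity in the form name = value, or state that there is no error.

1. x = (45*35 + 46) mod 69 = 34 (confirmed correct)
2. x = (45*34 + 46) mod 69 = 58 (confirmed correct)
3. x = (45*58 + 46) mod 69 = 34 (same as recorded)
4. x = (45*34 + 46) mod 69 = 58 (in agreement)
5. x = (45*58 + 46) mod 69 = 34 (confirmed correct)
6. x = (45*34 + 46) mod 69 = 58 (the entry is off here)
The earliest wrong entry is at step 6: it should read x = 58.

step 6, x = 58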